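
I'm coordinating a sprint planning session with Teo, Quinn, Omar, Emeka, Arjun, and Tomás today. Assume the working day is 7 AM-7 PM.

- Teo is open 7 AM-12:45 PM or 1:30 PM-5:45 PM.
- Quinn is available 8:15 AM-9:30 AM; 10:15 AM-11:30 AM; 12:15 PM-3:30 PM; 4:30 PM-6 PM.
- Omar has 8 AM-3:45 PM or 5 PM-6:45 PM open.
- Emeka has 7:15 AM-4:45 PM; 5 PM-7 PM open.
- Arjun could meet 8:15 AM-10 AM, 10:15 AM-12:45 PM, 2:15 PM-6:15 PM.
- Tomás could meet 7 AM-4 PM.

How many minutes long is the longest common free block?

Teo ∩ Quinn: 08:15-09:30, 10:15-11:30, 12:15-12:45, 13:30-15:30, 16:30-17:45.
Teo ∩ Quinn ∩ Omar: 08:15-09:30, 10:15-11:30, 12:15-12:45, 13:30-15:30, 17:00-17:45.
Teo ∩ Quinn ∩ Omar ∩ Emeka: 08:15-09:30, 10:15-11:30, 12:15-12:45, 13:30-15:30, 17:00-17:45.
Teo ∩ Quinn ∩ Omar ∩ Emeka ∩ Arjun: 08:15-09:30, 10:15-11:30, 12:15-12:45, 14:15-15:30, 17:00-17:45.
Teo ∩ Quinn ∩ Omar ∩ Emeka ∩ Arjun ∩ Tomás: 08:15-09:30, 10:15-11:30, 12:15-12:45, 14:15-15:30.
The longest is 08:15-09:30 at 75 minutes.

75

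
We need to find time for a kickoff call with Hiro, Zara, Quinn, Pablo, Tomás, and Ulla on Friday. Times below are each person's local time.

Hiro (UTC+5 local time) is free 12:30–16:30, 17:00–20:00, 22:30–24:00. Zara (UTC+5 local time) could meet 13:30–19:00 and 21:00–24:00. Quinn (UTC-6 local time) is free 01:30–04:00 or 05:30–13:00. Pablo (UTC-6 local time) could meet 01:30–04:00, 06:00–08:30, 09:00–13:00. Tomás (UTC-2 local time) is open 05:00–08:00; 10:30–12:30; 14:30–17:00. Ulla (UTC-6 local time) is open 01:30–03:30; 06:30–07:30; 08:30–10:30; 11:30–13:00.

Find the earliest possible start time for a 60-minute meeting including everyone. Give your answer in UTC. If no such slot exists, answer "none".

08:30

Hiro in UTC: 07:30-11:30, 12:00-15:00, 17:30-19:00 (subtract 5h to convert from UTC+5).
Zara in UTC: 08:30-14:00, 16:00-19:00 (subtract 5h to convert from UTC+5).
Quinn in UTC: 07:30-10:00, 11:30-19:00 (add 6h to convert from UTC-6).
Pablo in UTC: 07:30-10:00, 12:00-14:30, 15:00-19:00 (add 6h to convert from UTC-6).
Tomás in UTC: 07:00-10:00, 12:30-14:30, 16:30-19:00 (add 2h to convert from UTC-2).
Ulla in UTC: 07:30-09:30, 12:30-13:30, 14:30-16:30, 17:30-19:00 (add 6h to convert from UTC-6).
Hiro ∩ Zara: 08:30-11:30, 12:00-14:00, 17:30-19:00.
Hiro ∩ Zara ∩ Quinn: 08:30-10:00, 12:00-14:00, 17:30-19:00.
Hiro ∩ Zara ∩ Quinn ∩ Pablo: 08:30-10:00, 12:00-14:00, 17:30-19:00.
Hiro ∩ Zara ∩ Quinn ∩ Pablo ∩ Tomás: 08:30-10:00, 12:30-14:00, 17:30-19:00.
Hiro ∩ Zara ∩ Quinn ∩ Pablo ∩ Tomás ∩ Ulla: 08:30-09:30, 12:30-13:30, 17:30-19:00.
The first common window of at least 60 minutes is 08:30-09:30, so the earliest start is 08:30.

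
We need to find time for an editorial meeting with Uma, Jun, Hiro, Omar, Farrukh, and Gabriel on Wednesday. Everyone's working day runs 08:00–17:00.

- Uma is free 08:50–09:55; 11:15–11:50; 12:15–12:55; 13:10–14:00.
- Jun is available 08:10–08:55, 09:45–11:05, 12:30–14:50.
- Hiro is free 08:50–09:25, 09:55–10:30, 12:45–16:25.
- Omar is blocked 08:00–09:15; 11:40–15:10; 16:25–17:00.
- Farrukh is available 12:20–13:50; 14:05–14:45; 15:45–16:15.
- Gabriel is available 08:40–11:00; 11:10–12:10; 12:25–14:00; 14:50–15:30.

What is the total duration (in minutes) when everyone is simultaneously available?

Uma free: 08:50-09:55, 11:15-11:50, 12:15-12:55, 13:10-14:00.
Jun free: 08:10-08:55, 09:45-11:05, 12:30-14:50.
Hiro free: 08:50-09:25, 09:55-10:30, 12:45-16:25.
Omar free: 09:15-11:40, 15:10-16:25 (invert busy blocks within the working day).
Farrukh free: 12:20-13:50, 14:05-14:45, 15:45-16:15.
Gabriel free: 08:40-11:00, 11:10-12:10, 12:25-14:00, 14:50-15:30.
Uma ∩ Jun: 08:50-08:55, 09:45-09:55, 12:30-12:55, 13:10-14:00.
Uma ∩ Jun ∩ Hiro: 08:50-08:55, 12:45-12:55, 13:10-14:00.
Uma ∩ Jun ∩ Hiro ∩ Omar: ∅.
Uma ∩ Jun ∩ Hiro ∩ Omar ∩ Farrukh: ∅.
Uma ∩ Jun ∩ Hiro ∩ Omar ∩ Farrukh ∩ Gabriel: ∅.
There is no time when everyone is free.
There is no common window, so the total is 0 minutes.

0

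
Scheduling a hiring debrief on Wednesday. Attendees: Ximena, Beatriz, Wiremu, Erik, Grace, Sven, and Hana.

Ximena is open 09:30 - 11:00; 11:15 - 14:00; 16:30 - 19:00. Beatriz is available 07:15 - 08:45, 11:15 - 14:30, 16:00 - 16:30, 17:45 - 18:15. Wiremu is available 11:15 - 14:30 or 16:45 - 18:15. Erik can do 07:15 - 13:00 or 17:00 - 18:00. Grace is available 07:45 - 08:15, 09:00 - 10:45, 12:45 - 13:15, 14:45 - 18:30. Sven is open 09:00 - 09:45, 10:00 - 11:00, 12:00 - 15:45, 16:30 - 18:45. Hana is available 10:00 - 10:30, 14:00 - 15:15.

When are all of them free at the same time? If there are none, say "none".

Ximena ∩ Beatriz: 11:15-14:00, 17:45-18:15.
Ximena ∩ Beatriz ∩ Wiremu: 11:15-14:00, 17:45-18:15.
Ximena ∩ Beatriz ∩ Wiremu ∩ Erik: 11:15-13:00, 17:45-18:00.
Ximena ∩ Beatriz ∩ Wiremu ∩ Erik ∩ Grace: 12:45-13:00, 17:45-18:00.
Ximena ∩ Beatriz ∩ Wiremu ∩ Erik ∩ Grace ∩ Sven: 12:45-13:00, 17:45-18:00.
Ximena ∩ Beatriz ∩ Wiremu ∩ Erik ∩ Grace ∩ Sven ∩ Hana: ∅.
There is no time when everyone is free.

none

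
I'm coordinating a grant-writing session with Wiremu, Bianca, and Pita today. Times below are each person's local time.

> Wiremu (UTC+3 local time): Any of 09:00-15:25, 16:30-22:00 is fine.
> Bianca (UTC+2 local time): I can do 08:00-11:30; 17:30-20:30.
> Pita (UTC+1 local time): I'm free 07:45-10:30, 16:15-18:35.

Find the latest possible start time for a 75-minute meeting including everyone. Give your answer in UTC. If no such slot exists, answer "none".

Wiremu in UTC: 06:00-12:25, 13:30-19:00 (subtract 3h to convert from UTC+3).
Bianca in UTC: 06:00-09:30, 15:30-18:30 (subtract 2h to convert from UTC+2).
Pita in UTC: 06:45-09:30, 15:15-17:35 (subtract 1h to convert from UTC+1).
Wiremu ∩ Bianca: 06:00-09:30, 15:30-18:30.
Wiremu ∩ Bianca ∩ Pita: 06:45-09:30, 15:30-17:35.
The last common window of at least 75 minutes is 15:30-17:35; a 75-minute meeting can start as late as 16:20 and still end by 17:35.

16:20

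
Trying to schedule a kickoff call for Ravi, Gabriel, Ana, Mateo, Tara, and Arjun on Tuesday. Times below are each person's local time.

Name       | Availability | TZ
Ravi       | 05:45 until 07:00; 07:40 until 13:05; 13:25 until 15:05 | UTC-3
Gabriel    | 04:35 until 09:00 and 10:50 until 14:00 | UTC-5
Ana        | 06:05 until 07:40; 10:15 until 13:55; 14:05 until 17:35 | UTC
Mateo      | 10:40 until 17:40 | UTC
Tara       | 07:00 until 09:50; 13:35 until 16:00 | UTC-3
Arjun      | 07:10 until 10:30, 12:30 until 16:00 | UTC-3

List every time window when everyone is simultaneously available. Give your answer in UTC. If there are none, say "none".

Ravi in UTC: 08:45-10:00, 10:40-16:05, 16:25-18:05 (add 3h to convert from UTC-3).
Gabriel in UTC: 09:35-14:00, 15:50-19:00 (add 5h to convert from UTC-5).
Ana in UTC: 06:05-07:40, 10:15-13:55, 14:05-17:35.
Mateo in UTC: 10:40-17:40.
Tara in UTC: 10:00-12:50, 16:35-19:00 (add 3h to convert from UTC-3).
Arjun in UTC: 10:10-13:30, 15:30-19:00 (add 3h to convert from UTC-3).
Ravi ∩ Gabriel: 09:35-10:00, 10:40-14:00, 15:50-16:05, 16:25-18:05.
Ravi ∩ Gabriel ∩ Ana: 10:40-13:55, 15:50-16:05, 16:25-17:35.
Ravi ∩ Gabriel ∩ Ana ∩ Mateo: 10:40-13:55, 15:50-16:05, 16:25-17:35.
Ravi ∩ Gabriel ∩ Ana ∩ Mateo ∩ Tara: 10:40-12:50, 16:35-17:35.
Ravi ∩ Gabriel ∩ Ana ∩ Mateo ∩ Tara ∩ Arjun: 10:40-12:50, 16:35-17:35.
Those are the intersection windows.

10:40-12:50, 16:35-17:35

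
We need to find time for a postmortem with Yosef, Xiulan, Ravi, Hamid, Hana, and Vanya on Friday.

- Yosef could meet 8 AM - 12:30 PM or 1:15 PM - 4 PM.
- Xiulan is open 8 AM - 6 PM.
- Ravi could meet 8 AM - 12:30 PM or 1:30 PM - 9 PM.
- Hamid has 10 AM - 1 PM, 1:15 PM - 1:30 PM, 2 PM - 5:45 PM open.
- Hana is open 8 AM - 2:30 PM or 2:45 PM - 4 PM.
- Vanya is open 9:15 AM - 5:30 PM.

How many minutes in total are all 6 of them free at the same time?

Yosef ∩ Xiulan: 08:00-12:30, 13:15-16:00.
Yosef ∩ Xiulan ∩ Ravi: 08:00-12:30, 13:30-16:00.
Yosef ∩ Xiulan ∩ Ravi ∩ Hamid: 10:00-12:30, 14:00-16:00.
Yosef ∩ Xiulan ∩ Ravi ∩ Hamid ∩ Hana: 10:00-12:30, 14:00-14:30, 14:45-16:00.
Yosef ∩ Xiulan ∩ Ravi ∩ Hamid ∩ Hana ∩ Vanya: 10:00-12:30, 14:00-14:30, 14:45-16:00.
Those are the intersection windows.
Summing the common windows: 150 + 30 + 75 = 255 minutes.

255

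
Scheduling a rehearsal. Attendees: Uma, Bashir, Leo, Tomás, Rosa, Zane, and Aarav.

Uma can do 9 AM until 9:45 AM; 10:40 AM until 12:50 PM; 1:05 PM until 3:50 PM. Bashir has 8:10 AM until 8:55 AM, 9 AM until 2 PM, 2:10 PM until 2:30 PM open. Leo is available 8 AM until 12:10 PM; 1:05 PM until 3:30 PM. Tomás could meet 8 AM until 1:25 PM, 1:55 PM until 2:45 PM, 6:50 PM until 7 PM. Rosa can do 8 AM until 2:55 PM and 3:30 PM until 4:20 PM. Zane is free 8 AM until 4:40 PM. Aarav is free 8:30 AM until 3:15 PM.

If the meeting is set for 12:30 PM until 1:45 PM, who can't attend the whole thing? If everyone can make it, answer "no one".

Uma: not fully free for 12:30-13:45. Bashir: free for 12:30-13:45. Leo: not fully free for 12:30-13:45. Tomás: not fully free for 12:30-13:45. Rosa: free for 12:30-13:45. Zane: free for 12:30-13:45. Aarav: free for 12:30-13:45.

Leo, Tomás, Uma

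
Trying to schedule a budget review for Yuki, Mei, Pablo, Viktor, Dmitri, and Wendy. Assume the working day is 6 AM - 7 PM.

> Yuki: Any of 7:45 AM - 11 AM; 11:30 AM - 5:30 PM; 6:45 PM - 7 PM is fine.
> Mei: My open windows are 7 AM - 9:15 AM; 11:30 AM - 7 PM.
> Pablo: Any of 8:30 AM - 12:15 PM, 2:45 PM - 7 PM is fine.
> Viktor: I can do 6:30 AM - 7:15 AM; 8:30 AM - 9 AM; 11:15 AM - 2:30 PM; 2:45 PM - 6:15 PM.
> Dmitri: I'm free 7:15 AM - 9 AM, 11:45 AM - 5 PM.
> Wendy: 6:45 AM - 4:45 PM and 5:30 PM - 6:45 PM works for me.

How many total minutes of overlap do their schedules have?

Yuki ∩ Mei: 07:45-09:15, 11:30-17:30, 18:45-19:00.
Yuki ∩ Mei ∩ Pablo: 08:30-09:15, 11:30-12:15, 14:45-17:30, 18:45-19:00.
Yuki ∩ Mei ∩ Pablo ∩ Viktor: 08:30-09:00, 11:30-12:15, 14:45-17:30.
Yuki ∩ Mei ∩ Pablo ∩ Viktor ∩ Dmitri: 08:30-09:00, 11:45-12:15, 14:45-17:00.
Yuki ∩ Mei ∩ Pablo ∩ Viktor ∩ Dmitri ∩ Wendy: 08:30-09:00, 11:45-12:15, 14:45-16:45.
Summing the common windows: 30 + 30 + 120 = 180 minutes.

180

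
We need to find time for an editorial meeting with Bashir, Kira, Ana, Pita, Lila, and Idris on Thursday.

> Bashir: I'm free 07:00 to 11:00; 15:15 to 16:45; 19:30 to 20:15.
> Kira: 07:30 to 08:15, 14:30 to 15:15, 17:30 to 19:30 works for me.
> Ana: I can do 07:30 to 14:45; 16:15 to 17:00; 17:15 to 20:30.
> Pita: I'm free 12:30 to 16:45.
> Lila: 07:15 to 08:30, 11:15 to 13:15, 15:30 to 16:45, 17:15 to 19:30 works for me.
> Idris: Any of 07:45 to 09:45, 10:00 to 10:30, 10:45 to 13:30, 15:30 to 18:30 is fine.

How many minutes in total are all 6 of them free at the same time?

Bashir ∩ Kira: 07:30-08:15.
Bashir ∩ Kira ∩ Ana: 07:30-08:15.
Bashir ∩ Kira ∩ Ana ∩ Pita: ∅.
Bashir ∩ Kira ∩ Ana ∩ Pita ∩ Lila: ∅.
Bashir ∩ Kira ∩ Ana ∩ Pita ∩ Lila ∩ Idris: ∅.
There is no time when everyone is free.
There is no common window, so the total is 0 minutes.

0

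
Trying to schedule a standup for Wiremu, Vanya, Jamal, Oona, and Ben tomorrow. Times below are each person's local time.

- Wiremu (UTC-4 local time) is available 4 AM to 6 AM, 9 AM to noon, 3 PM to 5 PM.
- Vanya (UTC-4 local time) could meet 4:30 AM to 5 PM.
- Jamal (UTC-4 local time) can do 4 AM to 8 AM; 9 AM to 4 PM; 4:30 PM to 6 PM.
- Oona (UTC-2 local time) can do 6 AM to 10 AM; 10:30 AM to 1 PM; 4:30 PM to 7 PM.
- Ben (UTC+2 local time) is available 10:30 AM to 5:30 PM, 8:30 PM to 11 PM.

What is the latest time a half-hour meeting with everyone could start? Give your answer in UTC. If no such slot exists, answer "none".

Wiremu in UTC: 08:00-10:00, 13:00-16:00, 19:00-21:00 (add 4h to convert from UTC-4).
Vanya in UTC: 08:30-21:00 (add 4h to convert from UTC-4).
Jamal in UTC: 08:00-12:00, 13:00-20:00, 20:30-22:00 (add 4h to convert from UTC-4).
Oona in UTC: 08:00-12:00, 12:30-15:00, 18:30-21:00 (add 2h to convert from UTC-2).
Ben in UTC: 08:30-15:30, 18:30-21:00 (subtract 2h to convert from UTC+2).
Wiremu ∩ Vanya: 08:30-10:00, 13:00-16:00, 19:00-21:00.
Wiremu ∩ Vanya ∩ Jamal: 08:30-10:00, 13:00-16:00, 19:00-20:00, 20:30-21:00.
Wiremu ∩ Vanya ∩ Jamal ∩ Oona: 08:30-10:00, 13:00-15:00, 19:00-20:00, 20:30-21:00.
Wiremu ∩ Vanya ∩ Jamal ∩ Oona ∩ Ben: 08:30-10:00, 13:00-15:00, 19:00-20:00, 20:30-21:00.
The last common window of at least 30 minutes is 20:30-21:00; a 30-minute meeting can start as late as 20:30 and still end by 21:00.

20:30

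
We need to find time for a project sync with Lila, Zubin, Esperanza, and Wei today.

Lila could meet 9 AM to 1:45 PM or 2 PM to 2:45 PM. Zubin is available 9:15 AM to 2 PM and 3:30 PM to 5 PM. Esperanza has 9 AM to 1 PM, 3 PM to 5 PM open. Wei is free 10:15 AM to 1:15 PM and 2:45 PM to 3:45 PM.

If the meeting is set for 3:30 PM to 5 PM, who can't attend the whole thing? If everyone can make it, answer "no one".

Lila, Wei

Lila: not fully free for 15:30-17:00. Zubin: free for 15:30-17:00. Esperanza: free for 15:30-17:00. Wei: not fully free for 15:30-17:00.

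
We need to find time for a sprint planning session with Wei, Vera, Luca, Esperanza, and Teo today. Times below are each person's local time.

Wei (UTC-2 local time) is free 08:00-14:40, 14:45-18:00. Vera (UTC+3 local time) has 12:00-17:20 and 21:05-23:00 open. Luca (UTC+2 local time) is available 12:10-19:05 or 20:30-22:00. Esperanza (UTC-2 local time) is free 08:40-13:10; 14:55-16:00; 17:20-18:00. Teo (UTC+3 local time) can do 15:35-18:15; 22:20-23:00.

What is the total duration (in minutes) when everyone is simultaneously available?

Wei in UTC: 10:00-16:40, 16:45-20:00 (add 2h to convert from UTC-2).
Vera in UTC: 09:00-14:20, 18:05-20:00 (subtract 3h to convert from UTC+3).
Luca in UTC: 10:10-17:05, 18:30-20:00 (subtract 2h to convert from UTC+2).
Esperanza in UTC: 10:40-15:10, 16:55-18:00, 19:20-20:00 (add 2h to convert from UTC-2).
Teo in UTC: 12:35-15:15, 19:20-20:00 (subtract 3h to convert from UTC+3).
Wei ∩ Vera: 10:00-14:20, 18:05-20:00.
Wei ∩ Vera ∩ Luca: 10:10-14:20, 18:30-20:00.
Wei ∩ Vera ∩ Luca ∩ Esperanza: 10:40-14:20, 19:20-20:00.
Wei ∩ Vera ∩ Luca ∩ Esperanza ∩ Teo: 12:35-14:20, 19:20-20:00.
Summing the common windows: 105 + 40 = 145 minutes.

145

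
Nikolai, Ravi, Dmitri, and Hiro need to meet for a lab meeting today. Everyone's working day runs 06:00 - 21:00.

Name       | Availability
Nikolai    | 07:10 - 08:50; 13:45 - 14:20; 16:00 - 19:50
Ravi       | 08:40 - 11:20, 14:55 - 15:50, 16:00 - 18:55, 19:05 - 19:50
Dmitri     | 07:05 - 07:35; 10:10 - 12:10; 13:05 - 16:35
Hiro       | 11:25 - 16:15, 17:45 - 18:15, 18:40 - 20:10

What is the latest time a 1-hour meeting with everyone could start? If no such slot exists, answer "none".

none

Nikolai ∩ Ravi: 08:40-08:50, 16:00-18:55, 19:05-19:50.
Nikolai ∩ Ravi ∩ Dmitri: 16:00-16:35.
Nikolai ∩ Ravi ∩ Dmitri ∩ Hiro: 16:00-16:15.
No common window is at least 60 minutes long.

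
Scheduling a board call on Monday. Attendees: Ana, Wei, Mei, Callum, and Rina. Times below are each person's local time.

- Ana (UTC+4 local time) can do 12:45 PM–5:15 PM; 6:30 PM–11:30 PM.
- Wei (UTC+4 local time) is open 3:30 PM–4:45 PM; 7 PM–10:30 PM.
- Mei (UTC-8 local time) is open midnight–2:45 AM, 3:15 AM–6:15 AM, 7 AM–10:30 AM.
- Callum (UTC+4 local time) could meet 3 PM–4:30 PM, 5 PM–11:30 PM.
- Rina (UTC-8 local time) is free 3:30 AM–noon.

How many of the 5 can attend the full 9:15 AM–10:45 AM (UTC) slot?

Ana in UTC: 08:45-13:15, 14:30-19:30 (subtract 4h to convert from UTC+4).
Wei in UTC: 11:30-12:45, 15:00-18:30 (subtract 4h to convert from UTC+4).
Mei in UTC: 08:00-10:45, 11:15-14:15, 15:00-18:30 (add 8h to convert from UTC-8).
Callum in UTC: 11:00-12:30, 13:00-19:30 (subtract 4h to convert from UTC+4).
Rina in UTC: 11:30-20:00 (add 8h to convert from UTC-8).
Ana and Mei can make the full 09:15-10:45 slot — that's 2.

2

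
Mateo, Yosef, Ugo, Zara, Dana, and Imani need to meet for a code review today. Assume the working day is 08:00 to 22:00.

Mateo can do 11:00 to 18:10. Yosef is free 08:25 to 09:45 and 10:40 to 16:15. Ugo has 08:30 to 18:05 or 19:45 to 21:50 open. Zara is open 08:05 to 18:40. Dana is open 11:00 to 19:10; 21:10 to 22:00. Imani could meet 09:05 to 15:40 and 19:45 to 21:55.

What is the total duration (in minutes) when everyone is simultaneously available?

280

Mateo ∩ Yosef: 11:00-16:15.
Mateo ∩ Yosef ∩ Ugo: 11:00-16:15.
Mateo ∩ Yosef ∩ Ugo ∩ Zara: 11:00-16:15.
Mateo ∩ Yosef ∩ Ugo ∩ Zara ∩ Dana: 11:00-16:15.
Mateo ∩ Yosef ∩ Ugo ∩ Zara ∩ Dana ∩ Imani: 11:00-15:40.
So the common availability across everyone is 11:00-15:40.
That's a single block of 280 minutes.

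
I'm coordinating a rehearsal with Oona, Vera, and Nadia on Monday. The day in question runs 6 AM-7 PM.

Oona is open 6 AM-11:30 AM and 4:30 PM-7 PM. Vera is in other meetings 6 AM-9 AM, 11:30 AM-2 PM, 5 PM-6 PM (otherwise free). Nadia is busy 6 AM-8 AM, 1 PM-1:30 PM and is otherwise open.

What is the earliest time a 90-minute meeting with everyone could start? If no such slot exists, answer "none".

09:00

Oona free: 06:00-11:30, 16:30-19:00.
Vera free: 09:00-11:30, 14:00-17:00, 18:00-19:00 (invert busy blocks within the working day).
Nadia free: 08:00-13:00, 13:30-19:00 (invert busy blocks within the working day).
Oona ∩ Vera: 09:00-11:30, 16:30-17:00, 18:00-19:00.
Oona ∩ Vera ∩ Nadia: 09:00-11:30, 16:30-17:00, 18:00-19:00.
So the common availability across everyone is 09:00-11:30, 16:30-17:00, 18:00-19:00.
The first common window of at least 90 minutes is 09:00-11:30, so the earliest start is 09:00.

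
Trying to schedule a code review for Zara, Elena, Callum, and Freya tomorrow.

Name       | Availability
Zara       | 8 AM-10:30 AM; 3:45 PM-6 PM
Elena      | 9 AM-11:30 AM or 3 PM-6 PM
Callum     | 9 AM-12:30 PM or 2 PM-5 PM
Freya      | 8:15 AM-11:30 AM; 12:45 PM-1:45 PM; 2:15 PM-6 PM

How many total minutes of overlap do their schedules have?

Zara ∩ Elena: 09:00-10:30, 15:45-18:00.
Zara ∩ Elena ∩ Callum: 09:00-10:30, 15:45-17:00.
Zara ∩ Elena ∩ Callum ∩ Freya: 09:00-10:30, 15:45-17:00.
Summing the common windows: 90 + 75 = 165 minutes.

165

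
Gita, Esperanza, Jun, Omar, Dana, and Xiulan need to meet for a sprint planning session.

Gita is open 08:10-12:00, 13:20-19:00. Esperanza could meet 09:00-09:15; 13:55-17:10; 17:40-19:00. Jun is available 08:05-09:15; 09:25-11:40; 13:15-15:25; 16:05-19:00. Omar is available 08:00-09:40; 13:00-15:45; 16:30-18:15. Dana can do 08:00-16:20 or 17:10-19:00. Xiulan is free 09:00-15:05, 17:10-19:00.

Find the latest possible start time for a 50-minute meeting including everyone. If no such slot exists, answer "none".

Gita ∩ Esperanza: 09:00-09:15, 13:55-17:10, 17:40-19:00.
Gita ∩ Esperanza ∩ Jun: 09:00-09:15, 13:55-15:25, 16:05-17:10, 17:40-19:00.
Gita ∩ Esperanza ∩ Jun ∩ Omar: 09:00-09:15, 13:55-15:25, 16:30-17:10, 17:40-18:15.
Gita ∩ Esperanza ∩ Jun ∩ Omar ∩ Dana: 09:00-09:15, 13:55-15:25, 17:40-18:15.
Gita ∩ Esperanza ∩ Jun ∩ Omar ∩ Dana ∩ Xiulan: 09:00-09:15, 13:55-15:05, 17:40-18:15.
So the common availability across everyone is 09:00-09:15, 13:55-15:05, 17:40-18:15.
The last common window of at least 50 minutes is 13:55-15:05; a 50-minute meeting can start as late as 14:15 and still end by 15:05.

14:15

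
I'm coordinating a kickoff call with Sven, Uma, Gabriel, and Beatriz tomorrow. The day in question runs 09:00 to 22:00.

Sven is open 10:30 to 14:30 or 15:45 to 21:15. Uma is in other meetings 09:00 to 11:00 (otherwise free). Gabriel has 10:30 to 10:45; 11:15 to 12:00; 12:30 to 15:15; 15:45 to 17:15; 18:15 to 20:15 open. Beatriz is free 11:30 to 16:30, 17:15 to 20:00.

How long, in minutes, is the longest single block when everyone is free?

120

Sven free: 10:30-14:30, 15:45-21:15.
Uma free: 11:00-22:00 (invert busy blocks within the working day).
Gabriel free: 10:30-10:45, 11:15-12:00, 12:30-15:15, 15:45-17:15, 18:15-20:15.
Beatriz free: 11:30-16:30, 17:15-20:00.
Sven ∩ Uma: 11:00-14:30, 15:45-21:15.
Sven ∩ Uma ∩ Gabriel: 11:15-12:00, 12:30-14:30, 15:45-17:15, 18:15-20:15.
Sven ∩ Uma ∩ Gabriel ∩ Beatriz: 11:30-12:00, 12:30-14:30, 15:45-16:30, 18:15-20:00.
Those are the intersection windows.
The longest is 12:30-14:30 at 120 minutes.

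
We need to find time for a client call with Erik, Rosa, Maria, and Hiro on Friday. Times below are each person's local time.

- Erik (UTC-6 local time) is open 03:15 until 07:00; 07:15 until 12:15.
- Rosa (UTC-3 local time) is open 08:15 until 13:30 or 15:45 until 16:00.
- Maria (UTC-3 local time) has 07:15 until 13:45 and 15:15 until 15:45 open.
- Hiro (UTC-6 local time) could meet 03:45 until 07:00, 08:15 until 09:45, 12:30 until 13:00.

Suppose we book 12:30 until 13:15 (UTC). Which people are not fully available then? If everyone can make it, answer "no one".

Erik in UTC: 09:15-13:00, 13:15-18:15 (add 6h to convert from UTC-6).
Rosa in UTC: 11:15-16:30, 18:45-19:00 (add 3h to convert from UTC-3).
Maria in UTC: 10:15-16:45, 18:15-18:45 (add 3h to convert from UTC-3).
Hiro in UTC: 09:45-13:00, 14:15-15:45, 18:30-19:00 (add 6h to convert from UTC-6).
Erik: not fully free for 12:30-13:15. Rosa: free for 12:30-13:15. Maria: free for 12:30-13:15. Hiro: not fully free for 12:30-13:15.

Erik, Hiro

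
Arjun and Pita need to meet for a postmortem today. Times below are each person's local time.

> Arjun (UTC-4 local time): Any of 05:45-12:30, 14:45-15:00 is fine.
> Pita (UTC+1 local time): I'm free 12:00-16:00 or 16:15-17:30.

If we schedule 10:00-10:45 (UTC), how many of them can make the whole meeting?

Arjun in UTC: 09:45-16:30, 18:45-19:00 (add 4h to convert from UTC-4).
Pita in UTC: 11:00-15:00, 15:15-16:30 (subtract 1h to convert from UTC+1).
Arjun can make the full 10:00-10:45 slot — that's 1.

1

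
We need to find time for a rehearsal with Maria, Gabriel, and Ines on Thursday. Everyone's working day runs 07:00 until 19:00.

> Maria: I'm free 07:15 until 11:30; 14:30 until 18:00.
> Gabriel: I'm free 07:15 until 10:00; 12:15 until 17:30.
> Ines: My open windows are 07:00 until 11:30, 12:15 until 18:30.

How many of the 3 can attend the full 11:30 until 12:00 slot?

nobody can make the full 11:30-12:00 slot — that's 0.

0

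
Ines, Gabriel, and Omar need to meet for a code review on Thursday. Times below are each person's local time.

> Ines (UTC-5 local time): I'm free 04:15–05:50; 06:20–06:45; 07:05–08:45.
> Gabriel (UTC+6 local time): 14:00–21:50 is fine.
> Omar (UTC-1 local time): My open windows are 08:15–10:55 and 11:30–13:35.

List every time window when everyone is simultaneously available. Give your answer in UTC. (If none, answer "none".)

09:15-10:50, 11:20-11:45, 12:30-13:45

Ines in UTC: 09:15-10:50, 11:20-11:45, 12:05-13:45 (add 5h to convert from UTC-5).
Gabriel in UTC: 08:00-15:50 (subtract 6h to convert from UTC+6).
Omar in UTC: 09:15-11:55, 12:30-14:35 (add 1h to convert from UTC-1).
Ines ∩ Gabriel: 09:15-10:50, 11:20-11:45, 12:05-13:45.
Ines ∩ Gabriel ∩ Omar: 09:15-10:50, 11:20-11:45, 12:30-13:45.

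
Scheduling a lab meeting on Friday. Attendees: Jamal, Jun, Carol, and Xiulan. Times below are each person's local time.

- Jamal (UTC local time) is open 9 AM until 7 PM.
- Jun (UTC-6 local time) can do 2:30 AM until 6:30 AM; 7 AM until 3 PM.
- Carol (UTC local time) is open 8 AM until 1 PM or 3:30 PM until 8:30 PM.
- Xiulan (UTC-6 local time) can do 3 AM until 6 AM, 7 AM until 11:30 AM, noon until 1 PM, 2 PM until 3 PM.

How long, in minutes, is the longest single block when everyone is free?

Jamal in UTC: 09:00-19:00.
Jun in UTC: 08:30-12:30, 13:00-21:00 (add 6h to convert from UTC-6).
Carol in UTC: 08:00-13:00, 15:30-20:30.
Xiulan in UTC: 09:00-12:00, 13:00-17:30, 18:00-19:00, 20:00-21:00 (add 6h to convert from UTC-6).
Jamal ∩ Jun: 09:00-12:30, 13:00-19:00.
Jamal ∩ Jun ∩ Carol: 09:00-12:30, 15:30-19:00.
Jamal ∩ Jun ∩ Carol ∩ Xiulan: 09:00-12:00, 15:30-17:30, 18:00-19:00.
The longest is 09:00-12:00 at 180 minutes.

180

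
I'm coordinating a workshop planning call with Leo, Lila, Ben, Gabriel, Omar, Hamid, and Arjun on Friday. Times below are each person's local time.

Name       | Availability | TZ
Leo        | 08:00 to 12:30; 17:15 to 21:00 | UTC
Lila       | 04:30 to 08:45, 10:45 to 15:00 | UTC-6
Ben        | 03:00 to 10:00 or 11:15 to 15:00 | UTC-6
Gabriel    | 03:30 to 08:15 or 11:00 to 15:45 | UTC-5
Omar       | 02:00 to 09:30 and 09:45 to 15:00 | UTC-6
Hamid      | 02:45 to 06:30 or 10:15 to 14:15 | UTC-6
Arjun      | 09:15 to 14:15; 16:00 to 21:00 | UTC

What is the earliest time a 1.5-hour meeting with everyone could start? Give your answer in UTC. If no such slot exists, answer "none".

Leo in UTC: 08:00-12:30, 17:15-21:00.
Lila in UTC: 10:30-14:45, 16:45-21:00 (add 6h to convert from UTC-6).
Ben in UTC: 09:00-16:00, 17:15-21:00 (add 6h to convert from UTC-6).
Gabriel in UTC: 08:30-13:15, 16:00-20:45 (add 5h to convert from UTC-5).
Omar in UTC: 08:00-15:30, 15:45-21:00 (add 6h to convert from UTC-6).
Hamid in UTC: 08:45-12:30, 16:15-20:15 (add 6h to convert from UTC-6).
Arjun in UTC: 09:15-14:15, 16:00-21:00.
Leo ∩ Lila: 10:30-12:30, 17:15-21:00.
Leo ∩ Lila ∩ Ben: 10:30-12:30, 17:15-21:00.
Leo ∩ Lila ∩ Ben ∩ Gabriel: 10:30-12:30, 17:15-20:45.
Leo ∩ Lila ∩ Ben ∩ Gabriel ∩ Omar: 10:30-12:30, 17:15-20:45.
Leo ∩ Lila ∩ Ben ∩ Gabriel ∩ Omar ∩ Hamid: 10:30-12:30, 17:15-20:15.
Leo ∩ Lila ∩ Ben ∩ Gabriel ∩ Omar ∩ Hamid ∩ Arjun: 10:30-12:30, 17:15-20:15.
Those are the intersection windows.
The first common window of at least 90 minutes is 10:30-12:30, so the earliest start is 10:30.

10:30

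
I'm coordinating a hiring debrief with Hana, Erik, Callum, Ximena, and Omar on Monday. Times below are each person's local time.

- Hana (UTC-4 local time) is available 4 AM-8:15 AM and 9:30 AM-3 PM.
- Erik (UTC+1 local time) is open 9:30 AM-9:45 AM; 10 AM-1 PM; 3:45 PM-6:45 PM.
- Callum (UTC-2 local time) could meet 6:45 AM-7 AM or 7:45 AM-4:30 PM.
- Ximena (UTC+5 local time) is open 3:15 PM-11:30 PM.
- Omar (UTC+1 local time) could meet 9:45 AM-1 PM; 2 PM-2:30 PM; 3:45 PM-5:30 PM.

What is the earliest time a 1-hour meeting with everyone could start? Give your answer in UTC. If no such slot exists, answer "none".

Hana in UTC: 08:00-12:15, 13:30-19:00 (add 4h to convert from UTC-4).
Erik in UTC: 08:30-08:45, 09:00-12:00, 14:45-17:45 (subtract 1h to convert from UTC+1).
Callum in UTC: 08:45-09:00, 09:45-18:30 (add 2h to convert from UTC-2).
Ximena in UTC: 10:15-18:30 (subtract 5h to convert from UTC+5).
Omar in UTC: 08:45-12:00, 13:00-13:30, 14:45-16:30 (subtract 1h to convert from UTC+1).
Hana ∩ Erik: 08:30-08:45, 09:00-12:00, 14:45-17:45.
Hana ∩ Erik ∩ Callum: 09:45-12:00, 14:45-17:45.
Hana ∩ Erik ∩ Callum ∩ Ximena: 10:15-12:00, 14:45-17:45.
Hana ∩ Erik ∩ Callum ∩ Ximena ∩ Omar: 10:15-12:00, 14:45-16:30.
The first common window of at least 60 minutes is 10:15-12:00, so the earliest start is 10:15.

10:15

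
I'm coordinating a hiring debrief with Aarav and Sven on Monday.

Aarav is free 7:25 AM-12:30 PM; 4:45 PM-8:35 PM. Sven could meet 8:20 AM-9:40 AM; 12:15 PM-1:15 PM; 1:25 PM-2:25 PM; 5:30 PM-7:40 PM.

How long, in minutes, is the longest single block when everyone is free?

Aarav ∩ Sven: 08:20-09:40, 12:15-12:30, 17:30-19:40.
The longest is 17:30-19:40 at 130 minutes.

130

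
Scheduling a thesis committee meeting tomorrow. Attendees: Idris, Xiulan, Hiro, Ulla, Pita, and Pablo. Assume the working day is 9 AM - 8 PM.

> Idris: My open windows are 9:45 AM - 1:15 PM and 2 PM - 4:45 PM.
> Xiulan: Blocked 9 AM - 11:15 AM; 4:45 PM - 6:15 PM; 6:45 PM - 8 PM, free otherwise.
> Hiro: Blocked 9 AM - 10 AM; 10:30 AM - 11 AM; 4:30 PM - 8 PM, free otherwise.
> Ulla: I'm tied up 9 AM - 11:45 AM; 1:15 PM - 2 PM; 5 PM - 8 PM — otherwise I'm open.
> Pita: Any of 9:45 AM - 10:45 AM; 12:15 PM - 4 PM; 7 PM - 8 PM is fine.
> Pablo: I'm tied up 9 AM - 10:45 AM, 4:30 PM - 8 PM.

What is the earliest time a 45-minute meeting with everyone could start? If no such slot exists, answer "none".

12:15

Idris free: 09:45-13:15, 14:00-16:45.
Xiulan free: 11:15-16:45, 18:15-18:45 (invert busy blocks within the working day).
Hiro free: 10:00-10:30, 11:00-16:30 (invert busy blocks within the working day).
Ulla free: 11:45-13:15, 14:00-17:00 (invert busy blocks within the working day).
Pita free: 09:45-10:45, 12:15-16:00, 19:00-20:00.
Pablo free: 10:45-16:30 (invert busy blocks within the working day).
Idris ∩ Xiulan: 11:15-13:15, 14:00-16:45.
Idris ∩ Xiulan ∩ Hiro: 11:15-13:15, 14:00-16:30.
Idris ∩ Xiulan ∩ Hiro ∩ Ulla: 11:45-13:15, 14:00-16:30.
Idris ∩ Xiulan ∩ Hiro ∩ Ulla ∩ Pita: 12:15-13:15, 14:00-16:00.
Idris ∩ Xiulan ∩ Hiro ∩ Ulla ∩ Pita ∩ Pablo: 12:15-13:15, 14:00-16:00.
The first common window of at least 45 minutes is 12:15-13:15, so the earliest start is 12:15.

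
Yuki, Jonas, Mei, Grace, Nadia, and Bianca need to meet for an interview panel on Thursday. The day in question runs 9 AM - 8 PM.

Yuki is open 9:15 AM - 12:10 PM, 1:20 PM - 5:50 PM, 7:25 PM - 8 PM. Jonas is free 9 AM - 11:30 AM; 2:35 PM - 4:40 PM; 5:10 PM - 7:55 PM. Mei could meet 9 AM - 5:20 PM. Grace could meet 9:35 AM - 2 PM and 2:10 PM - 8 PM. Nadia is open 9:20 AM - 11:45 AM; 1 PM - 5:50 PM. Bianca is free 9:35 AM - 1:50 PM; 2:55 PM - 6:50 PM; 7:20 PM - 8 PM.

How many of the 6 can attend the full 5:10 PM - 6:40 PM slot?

Jonas, Grace, and Bianca can make the full 17:10-18:40 slot — that's 3.

3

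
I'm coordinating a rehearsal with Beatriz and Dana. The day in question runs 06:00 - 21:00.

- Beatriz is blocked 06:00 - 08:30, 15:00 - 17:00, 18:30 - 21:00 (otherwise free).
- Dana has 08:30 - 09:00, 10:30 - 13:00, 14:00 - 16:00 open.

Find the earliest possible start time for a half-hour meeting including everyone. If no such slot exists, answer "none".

08:30

Beatriz free: 08:30-15:00, 17:00-18:30 (invert busy blocks within the working day).
Dana free: 08:30-09:00, 10:30-13:00, 14:00-16:00.
Beatriz ∩ Dana: 08:30-09:00, 10:30-13:00, 14:00-15:00.
The first common window of at least 30 minutes is 08:30-09:00, so the earliest start is 08:30.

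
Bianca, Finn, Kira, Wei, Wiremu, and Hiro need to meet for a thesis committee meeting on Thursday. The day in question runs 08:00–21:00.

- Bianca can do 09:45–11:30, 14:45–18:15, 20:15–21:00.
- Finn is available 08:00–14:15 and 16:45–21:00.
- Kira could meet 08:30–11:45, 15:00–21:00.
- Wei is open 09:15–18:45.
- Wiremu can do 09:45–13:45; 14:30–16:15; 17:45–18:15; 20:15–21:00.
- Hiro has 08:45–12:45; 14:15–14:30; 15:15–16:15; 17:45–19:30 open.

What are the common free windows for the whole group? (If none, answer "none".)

09:45-11:30, 17:45-18:15

Bianca ∩ Finn: 09:45-11:30, 16:45-18:15, 20:15-21:00.
Bianca ∩ Finn ∩ Kira: 09:45-11:30, 16:45-18:15, 20:15-21:00.
Bianca ∩ Finn ∩ Kira ∩ Wei: 09:45-11:30, 16:45-18:15.
Bianca ∩ Finn ∩ Kira ∩ Wei ∩ Wiremu: 09:45-11:30, 17:45-18:15.
Bianca ∩ Finn ∩ Kira ∩ Wei ∩ Wiremu ∩ Hiro: 09:45-11:30, 17:45-18:15.
Those are the intersection windows.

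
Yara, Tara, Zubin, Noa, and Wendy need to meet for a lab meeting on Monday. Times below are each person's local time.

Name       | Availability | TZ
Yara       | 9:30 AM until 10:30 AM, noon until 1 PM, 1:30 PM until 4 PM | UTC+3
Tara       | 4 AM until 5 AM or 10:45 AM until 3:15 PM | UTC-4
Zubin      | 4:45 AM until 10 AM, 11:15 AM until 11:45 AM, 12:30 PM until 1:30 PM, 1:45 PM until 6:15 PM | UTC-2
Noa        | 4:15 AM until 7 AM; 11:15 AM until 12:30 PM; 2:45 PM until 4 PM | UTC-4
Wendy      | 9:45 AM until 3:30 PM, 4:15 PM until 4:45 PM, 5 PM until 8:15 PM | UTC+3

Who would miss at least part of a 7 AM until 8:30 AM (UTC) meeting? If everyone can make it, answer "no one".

Noa, Tara, Yara

Yara in UTC: 06:30-07:30, 09:00-10:00, 10:30-13:00 (subtract 3h to convert from UTC+3).
Tara in UTC: 08:00-09:00, 14:45-19:15 (add 4h to convert from UTC-4).
Zubin in UTC: 06:45-12:00, 13:15-13:45, 14:30-15:30, 15:45-20:15 (add 2h to convert from UTC-2).
Noa in UTC: 08:15-11:00, 15:15-16:30, 18:45-20:00 (add 4h to convert from UTC-4).
Wendy in UTC: 06:45-12:30, 13:15-13:45, 14:00-17:15 (subtract 3h to convert from UTC+3).
Yara: not fully free for 07:00-08:30. Tara: not fully free for 07:00-08:30. Zubin: free for 07:00-08:30. Noa: not fully free for 07:00-08:30. Wendy: free for 07:00-08:30.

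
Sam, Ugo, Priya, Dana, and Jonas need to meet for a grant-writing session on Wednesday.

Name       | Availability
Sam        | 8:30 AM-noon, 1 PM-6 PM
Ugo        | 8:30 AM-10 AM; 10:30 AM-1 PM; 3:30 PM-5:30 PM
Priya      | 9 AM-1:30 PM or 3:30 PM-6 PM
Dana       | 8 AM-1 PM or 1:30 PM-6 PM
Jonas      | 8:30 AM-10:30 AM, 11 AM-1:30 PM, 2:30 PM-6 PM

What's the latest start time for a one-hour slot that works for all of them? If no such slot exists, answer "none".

Sam ∩ Ugo: 08:30-10:00, 10:30-12:00, 15:30-17:30.
Sam ∩ Ugo ∩ Priya: 09:00-10:00, 10:30-12:00, 15:30-17:30.
Sam ∩ Ugo ∩ Priya ∩ Dana: 09:00-10:00, 10:30-12:00, 15:30-17:30.
Sam ∩ Ugo ∩ Priya ∩ Dana ∩ Jonas: 09:00-10:00, 11:00-12:00, 15:30-17:30.
The last common window of at least 60 minutes is 15:30-17:30; a 60-minute meeting can start as late as 16:30 and still end by 17:30.

16:30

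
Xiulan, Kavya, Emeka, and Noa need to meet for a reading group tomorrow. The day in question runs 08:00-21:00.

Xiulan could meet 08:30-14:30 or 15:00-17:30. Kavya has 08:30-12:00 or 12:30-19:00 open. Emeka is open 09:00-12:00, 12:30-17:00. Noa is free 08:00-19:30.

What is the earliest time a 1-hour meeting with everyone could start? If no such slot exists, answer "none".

Xiulan ∩ Kavya: 08:30-12:00, 12:30-14:30, 15:00-17:30.
Xiulan ∩ Kavya ∩ Emeka: 09:00-12:00, 12:30-14:30, 15:00-17:00.
Xiulan ∩ Kavya ∩ Emeka ∩ Noa: 09:00-12:00, 12:30-14:30, 15:00-17:00.
The first common window of at least 60 minutes is 09:00-12:00, so the earliest start is 09:00.

09:00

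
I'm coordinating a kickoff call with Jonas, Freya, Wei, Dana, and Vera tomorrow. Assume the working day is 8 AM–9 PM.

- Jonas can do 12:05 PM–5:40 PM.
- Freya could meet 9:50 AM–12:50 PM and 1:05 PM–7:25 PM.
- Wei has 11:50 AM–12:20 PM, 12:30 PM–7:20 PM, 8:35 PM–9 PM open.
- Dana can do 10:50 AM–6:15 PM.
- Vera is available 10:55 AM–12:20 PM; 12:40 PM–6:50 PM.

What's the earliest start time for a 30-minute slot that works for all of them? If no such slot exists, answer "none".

Jonas ∩ Freya: 12:05-12:50, 13:05-17:40.
Jonas ∩ Freya ∩ Wei: 12:05-12:20, 12:30-12:50, 13:05-17:40.
Jonas ∩ Freya ∩ Wei ∩ Dana: 12:05-12:20, 12:30-12:50, 13:05-17:40.
Jonas ∩ Freya ∩ Wei ∩ Dana ∩ Vera: 12:05-12:20, 12:40-12:50, 13:05-17:40.
The first common window of at least 30 minutes is 13:05-17:40, so the earliest start is 13:05.

13:05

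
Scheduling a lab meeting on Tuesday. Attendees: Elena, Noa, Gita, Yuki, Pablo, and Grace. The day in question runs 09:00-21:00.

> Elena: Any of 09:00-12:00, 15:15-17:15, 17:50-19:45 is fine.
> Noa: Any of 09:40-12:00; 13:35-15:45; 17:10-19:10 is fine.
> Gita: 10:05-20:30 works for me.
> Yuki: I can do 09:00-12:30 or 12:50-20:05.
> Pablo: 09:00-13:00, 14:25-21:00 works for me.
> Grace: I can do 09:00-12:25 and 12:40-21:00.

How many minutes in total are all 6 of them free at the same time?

230

Elena ∩ Noa: 09:40-12:00, 15:15-15:45, 17:10-17:15, 17:50-19:10.
Elena ∩ Noa ∩ Gita: 10:05-12:00, 15:15-15:45, 17:10-17:15, 17:50-19:10.
Elena ∩ Noa ∩ Gita ∩ Yuki: 10:05-12:00, 15:15-15:45, 17:10-17:15, 17:50-19:10.
Elena ∩ Noa ∩ Gita ∩ Yuki ∩ Pablo: 10:05-12:00, 15:15-15:45, 17:10-17:15, 17:50-19:10.
Elena ∩ Noa ∩ Gita ∩ Yuki ∩ Pablo ∩ Grace: 10:05-12:00, 15:15-15:45, 17:10-17:15, 17:50-19:10.
So the common availability across everyone is 10:05-12:00, 15:15-15:45, 17:10-17:15, 17:50-19:10.
Summing the common windows: 115 + 30 + 5 + 80 = 230 minutes.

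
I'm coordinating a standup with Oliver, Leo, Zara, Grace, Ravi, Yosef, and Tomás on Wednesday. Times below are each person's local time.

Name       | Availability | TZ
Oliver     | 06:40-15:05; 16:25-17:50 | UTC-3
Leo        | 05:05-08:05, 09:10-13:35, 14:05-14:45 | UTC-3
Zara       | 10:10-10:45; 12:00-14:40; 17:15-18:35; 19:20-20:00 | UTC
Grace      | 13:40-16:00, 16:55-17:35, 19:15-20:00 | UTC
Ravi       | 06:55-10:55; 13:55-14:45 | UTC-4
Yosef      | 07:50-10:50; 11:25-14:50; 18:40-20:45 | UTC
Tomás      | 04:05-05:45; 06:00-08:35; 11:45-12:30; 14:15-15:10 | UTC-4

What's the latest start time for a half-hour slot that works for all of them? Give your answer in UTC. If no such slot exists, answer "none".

none

Oliver in UTC: 09:40-18:05, 19:25-20:50 (add 3h to convert from UTC-3).
Leo in UTC: 08:05-11:05, 12:10-16:35, 17:05-17:45 (add 3h to convert from UTC-3).
Zara in UTC: 10:10-10:45, 12:00-14:40, 17:15-18:35, 19:20-20:00.
Grace in UTC: 13:40-16:00, 16:55-17:35, 19:15-20:00.
Ravi in UTC: 10:55-14:55, 17:55-18:45 (add 4h to convert from UTC-4).
Yosef in UTC: 07:50-10:50, 11:25-14:50, 18:40-20:45.
Tomás in UTC: 08:05-09:45, 10:00-12:35, 15:45-16:30, 18:15-19:10 (add 4h to convert from UTC-4).
Oliver ∩ Leo: 09:40-11:05, 12:10-16:35, 17:05-17:45.
Oliver ∩ Leo ∩ Zara: 10:10-10:45, 12:10-14:40, 17:15-17:45.
Oliver ∩ Leo ∩ Zara ∩ Grace: 13:40-14:40, 17:15-17:35.
Oliver ∩ Leo ∩ Zara ∩ Grace ∩ Ravi: 13:40-14:40.
Oliver ∩ Leo ∩ Zara ∩ Grace ∩ Ravi ∩ Yosef: 13:40-14:40.
Oliver ∩ Leo ∩ Zara ∩ Grace ∩ Ravi ∩ Yosef ∩ Tomás: ∅.
There is no time when everyone is free.
No common window is at least 30 minutes long.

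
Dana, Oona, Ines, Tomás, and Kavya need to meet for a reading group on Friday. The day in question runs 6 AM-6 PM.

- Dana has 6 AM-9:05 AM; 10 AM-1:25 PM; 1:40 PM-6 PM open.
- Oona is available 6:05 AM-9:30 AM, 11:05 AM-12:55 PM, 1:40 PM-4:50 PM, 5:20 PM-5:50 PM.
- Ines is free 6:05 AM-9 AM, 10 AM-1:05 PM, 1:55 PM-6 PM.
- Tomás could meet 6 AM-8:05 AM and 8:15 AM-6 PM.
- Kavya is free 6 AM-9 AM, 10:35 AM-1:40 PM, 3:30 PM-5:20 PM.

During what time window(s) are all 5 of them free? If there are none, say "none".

Dana ∩ Oona: 06:05-09:05, 11:05-12:55, 13:40-16:50, 17:20-17:50.
Dana ∩ Oona ∩ Ines: 06:05-09:00, 11:05-12:55, 13:55-16:50, 17:20-17:50.
Dana ∩ Oona ∩ Ines ∩ Tomás: 06:05-08:05, 08:15-09:00, 11:05-12:55, 13:55-16:50, 17:20-17:50.
Dana ∩ Oona ∩ Ines ∩ Tomás ∩ Kavya: 06:05-08:05, 08:15-09:00, 11:05-12:55, 15:30-16:50.
Those are the intersection windows.

06:05-08:05, 08:15-09:00, 11:05-12:55, 15:30-16:50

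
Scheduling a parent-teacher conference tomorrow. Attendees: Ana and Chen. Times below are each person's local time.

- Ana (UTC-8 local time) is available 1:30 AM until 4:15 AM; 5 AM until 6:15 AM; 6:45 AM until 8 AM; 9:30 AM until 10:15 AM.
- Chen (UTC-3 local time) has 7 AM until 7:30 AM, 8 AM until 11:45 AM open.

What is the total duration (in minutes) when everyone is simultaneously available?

180

Ana in UTC: 09:30-12:15, 13:00-14:15, 14:45-16:00, 17:30-18:15 (add 8h to convert from UTC-8).
Chen in UTC: 10:00-10:30, 11:00-14:45 (add 3h to convert from UTC-3).
Ana ∩ Chen: 10:00-10:30, 11:00-12:15, 13:00-14:15.
Those are the intersection windows.
Summing the common windows: 30 + 75 + 75 = 180 minutes.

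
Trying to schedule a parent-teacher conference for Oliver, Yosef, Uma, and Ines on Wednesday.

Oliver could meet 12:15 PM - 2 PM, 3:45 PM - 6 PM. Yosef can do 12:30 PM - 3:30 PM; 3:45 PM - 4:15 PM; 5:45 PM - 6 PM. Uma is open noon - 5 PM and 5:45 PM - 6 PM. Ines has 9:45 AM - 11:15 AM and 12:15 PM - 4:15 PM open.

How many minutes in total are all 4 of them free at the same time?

120

Oliver ∩ Yosef: 12:30-14:00, 15:45-16:15, 17:45-18:00.
Oliver ∩ Yosef ∩ Uma: 12:30-14:00, 15:45-16:15, 17:45-18:00.
Oliver ∩ Yosef ∩ Uma ∩ Ines: 12:30-14:00, 15:45-16:15.
Summing the common windows: 90 + 30 = 120 minutes.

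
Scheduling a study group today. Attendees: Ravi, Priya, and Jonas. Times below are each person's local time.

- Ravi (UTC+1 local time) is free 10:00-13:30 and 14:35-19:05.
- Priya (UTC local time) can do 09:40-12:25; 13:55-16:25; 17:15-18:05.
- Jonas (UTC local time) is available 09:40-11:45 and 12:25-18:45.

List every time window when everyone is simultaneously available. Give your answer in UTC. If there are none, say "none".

Ravi in UTC: 09:00-12:30, 13:35-18:05 (subtract 1h to convert from UTC+1).
Priya in UTC: 09:40-12:25, 13:55-16:25, 17:15-18:05.
Jonas in UTC: 09:40-11:45, 12:25-18:45.
Ravi ∩ Priya: 09:40-12:25, 13:55-16:25, 17:15-18:05.
Ravi ∩ Priya ∩ Jonas: 09:40-11:45, 13:55-16:25, 17:15-18:05.
Those are the intersection windows.

09:40-11:45, 13:55-16:25, 17:15-18:05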